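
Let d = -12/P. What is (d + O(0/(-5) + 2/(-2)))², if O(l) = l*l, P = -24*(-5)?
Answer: 81/100 ≈ 0.81000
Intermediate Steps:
P = 120 (P = -4*(-30) = 120)
d = -⅒ (d = -12/120 = -12*1/120 = -⅒ ≈ -0.10000)
O(l) = l²
(d + O(0/(-5) + 2/(-2)))² = (-⅒ + (0/(-5) + 2/(-2))²)² = (-⅒ + (0*(-⅕) + 2*(-½))²)² = (-⅒ + (0 - 1)²)² = (-⅒ + (-1)²)² = (-⅒ + 1)² = (9/10)² = 81/100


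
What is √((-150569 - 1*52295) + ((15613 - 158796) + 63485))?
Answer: I*√282562 ≈ 531.57*I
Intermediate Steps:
√((-150569 - 1*52295) + ((15613 - 158796) + 63485)) = √((-150569 - 52295) + (-143183 + 63485)) = √(-202864 - 79698) = √(-282562) = I*√282562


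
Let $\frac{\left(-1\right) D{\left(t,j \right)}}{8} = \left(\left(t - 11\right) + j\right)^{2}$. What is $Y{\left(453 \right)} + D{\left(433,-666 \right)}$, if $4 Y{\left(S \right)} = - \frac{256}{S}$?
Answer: $- \frac{215758528}{453} \approx -4.7629 \cdot 10^{5}$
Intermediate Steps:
$Y{\left(S \right)} = - \frac{64}{S}$ ($Y{\left(S \right)} = \frac{\left(-256\right) \frac{1}{S}}{4} = - \frac{64}{S}$)
$D{\left(t,j \right)} = - 8 \left(-11 + j + t\right)^{2}$ ($D{\left(t,j \right)} = - 8 \left(\left(t - 11\right) + j\right)^{2} = - 8 \left(\left(-11 + t\right) + j\right)^{2} = - 8 \left(-11 + j + t\right)^{2}$)
$Y{\left(453 \right)} + D{\left(433,-666 \right)} = - \frac{64}{453} - 8 \left(-11 - 666 + 433\right)^{2} = \left(-64\right) \frac{1}{453} - 8 \left(-244\right)^{2} = - \frac{64}{453} - 476288 = - \frac{215758528}{453}$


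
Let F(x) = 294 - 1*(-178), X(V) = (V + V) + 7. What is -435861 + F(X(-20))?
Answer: -435389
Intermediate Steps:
X(V) = 7 + 2*V (X(V) = 2*V + 7 = 7 + 2*V)
F(x) = 472 (F(x) = 294 + 178 = 472)
-435861 + F(X(-20)) = -435861 + 472 = -435389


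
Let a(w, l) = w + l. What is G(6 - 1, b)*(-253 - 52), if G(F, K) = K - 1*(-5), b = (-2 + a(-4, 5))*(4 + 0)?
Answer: -305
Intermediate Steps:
a(w, l) = l + w
b = -4 (b = (-2 + (5 - 4))*(4 + 0) = (-2 + 1)*4 = -1*4 = -4)
G(F, K) = 5 + K (G(F, K) = K + 5 = 5 + K)
G(6 - 1, b)*(-253 - 52) = (5 - 4)*(-253 - 52) = 1*(-305) = -305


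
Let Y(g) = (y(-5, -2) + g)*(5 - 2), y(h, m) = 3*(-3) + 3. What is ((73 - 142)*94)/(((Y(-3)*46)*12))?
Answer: 47/108 ≈ 0.43518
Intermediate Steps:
y(h, m) = -6 (y(h, m) = -9 + 3 = -6)
Y(g) = -18 + 3*g (Y(g) = (-6 + g)*(5 - 2) = (-6 + g)*3 = -18 + 3*g)
((73 - 142)*94)/(((Y(-3)*46)*12)) = ((73 - 142)*94)/((((-18 + 3*(-3))*46)*12)) = (-69*94)/((((-18 - 9)*46)*12)) = -6486/(-27*46*12) = -6486/((-1242*12)) = -6486/(-14904) = -6486*(-1/14904) = 47/108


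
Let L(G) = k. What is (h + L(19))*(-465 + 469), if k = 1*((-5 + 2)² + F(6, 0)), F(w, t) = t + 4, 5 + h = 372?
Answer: 1520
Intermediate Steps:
h = 367 (h = -5 + 372 = 367)
F(w, t) = 4 + t
k = 13 (k = 1*((-5 + 2)² + (4 + 0)) = 1*((-3)² + 4) = 1*(9 + 4) = 1*13 = 13)
L(G) = 13
(h + L(19))*(-465 + 469) = (367 + 13)*(-465 + 469) = 380*4 = 1520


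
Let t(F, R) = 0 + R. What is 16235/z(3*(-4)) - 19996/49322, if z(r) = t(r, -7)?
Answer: -57205903/24661 ≈ -2319.7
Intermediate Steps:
t(F, R) = R
z(r) = -7
16235/z(3*(-4)) - 19996/49322 = 16235/(-7) - 19996/49322 = 16235*(-⅐) - 19996*1/49322 = -16235/7 - 9998/24661 = -57205903/24661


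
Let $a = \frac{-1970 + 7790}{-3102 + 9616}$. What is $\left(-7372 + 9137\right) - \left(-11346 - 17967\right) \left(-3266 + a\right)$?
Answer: $-95708303$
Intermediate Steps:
$a = \frac{2910}{3257}$ ($a = \frac{5820}{6514} = 5820 \cdot \frac{1}{6514} = \frac{2910}{3257} \approx 0.89346$)
$\left(-7372 + 9137\right) - \left(-11346 - 17967\right) \left(-3266 + a\right) = \left(-7372 + 9137\right) - \left(-11346 - 17967\right) \left(-3266 + \frac{2910}{3257}\right) = 1765 - \left(-29313\right) \left(- \frac{10634452}{3257}\right) = 1765 - 95710068 = -95708303$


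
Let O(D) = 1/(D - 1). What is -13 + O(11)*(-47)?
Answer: -177/10 ≈ -17.700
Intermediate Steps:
O(D) = 1/(-1 + D)
-13 + O(11)*(-47) = -13 - 47/(-1 + 11) = -13 - 47/10 = -177/10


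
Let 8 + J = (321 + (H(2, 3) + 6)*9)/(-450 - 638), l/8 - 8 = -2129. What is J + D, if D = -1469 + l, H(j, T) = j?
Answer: -20068553/1088 ≈ -18445.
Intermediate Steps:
l = -16968 (l = 64 + 8*(-2129) = 64 - 17032 = -16968)
D = -18437 (D = -1469 - 16968 = -18437)
J = -9097/1088 (J = -8 + (321 + (2 + 6)*9)/(-450 - 638) = -8 + (321 + 8*9)/(-1088) = -8 + (321 + 72)*(-1/1088) = -8 + 393*(-1/1088) = -8 - 393/1088 = -9097/1088 ≈ -8.3612)
J + D = -9097/1088 - 18437 = -20068553/1088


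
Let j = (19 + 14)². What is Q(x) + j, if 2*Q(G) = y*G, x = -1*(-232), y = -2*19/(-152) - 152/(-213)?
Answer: 255766/213 ≈ 1200.8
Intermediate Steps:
y = 821/852 (y = -38*(-1/152) - 152*(-1/213) = ¼ + 152/213 = 821/852 ≈ 0.96362)
x = 232
Q(G) = 821*G/1704 (Q(G) = (821*G/852)/2 = 821*G/1704)
j = 1089 (j = 33² = 1089)
Q(x) + j = (821/1704)*232 + 1089 = 23809/213 + 1089 = 255766/213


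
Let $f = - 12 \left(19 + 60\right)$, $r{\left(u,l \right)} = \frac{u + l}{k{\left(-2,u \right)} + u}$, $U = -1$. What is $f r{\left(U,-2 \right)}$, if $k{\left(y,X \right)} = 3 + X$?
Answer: $2844$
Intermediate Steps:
$r{\left(u,l \right)} = \frac{l + u}{3 + 2 u}$ ($r{\left(u,l \right)} = \frac{u + l}{\left(3 + u\right) + u} = \frac{l + u}{3 + 2 u}$)
$f = -948$ ($f = \left(-12\right) 79 = -948$)
$f r{\left(U,-2 \right)} = - 948 \frac{-2 - 1}{3 + 2 \left(-1\right)} = - 948 \frac{1}{3 - 2} \left(-3\right) = - 948 \cdot 1^{-1} \left(-3\right) = - 948 \cdot 1 \left(-3\right) = \left(-948\right) \left(-3\right) = 2844$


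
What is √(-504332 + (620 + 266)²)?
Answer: 2*√70166 ≈ 529.78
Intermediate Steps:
√(-504332 + (620 + 266)²) = √(-504332 + 886²) = √(-504332 + 784996) = √280664 = 2*√70166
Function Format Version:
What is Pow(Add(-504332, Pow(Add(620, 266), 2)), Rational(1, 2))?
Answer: Mul(2, Pow(70166, Rational(1, 2))) ≈ 529.78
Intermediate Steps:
Pow(Add(-504332, Pow(Add(620, 266), 2)), Rational(1, 2)) = Pow(Add(-504332, Pow(886, 2)), Rational(1, 2)) = Pow(Add(-504332, 784996), Rational(1, 2)) = Pow(280664, Rational(1, 2)) = Mul(2, Pow(70166, Rational(1, 2)))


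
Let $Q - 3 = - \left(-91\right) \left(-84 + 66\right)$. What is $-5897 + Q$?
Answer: $-7532$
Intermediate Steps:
$Q = -1635$ ($Q = 3 - - 91 \left(-84 + 66\right) = 3 - \left(-91\right) \left(-18\right) = 3 - 1638 = -1635$)
$-5897 + Q = -5897 - 1635 = -7532$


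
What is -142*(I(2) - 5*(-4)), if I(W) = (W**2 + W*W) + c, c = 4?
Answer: -4544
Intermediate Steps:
I(W) = 4 + 2*W**2 (I(W) = (W**2 + W*W) + 4 = (W**2 + W**2) + 4 = 2*W**2 + 4 = 4 + 2*W**2)
-142*(I(2) - 5*(-4)) = -142*((4 + 2*2**2) - 5*(-4)) = -142*((4 + 2*4) + 20) = -142*((4 + 8) + 20) = -142*(12 + 20) = -142*32 = -4544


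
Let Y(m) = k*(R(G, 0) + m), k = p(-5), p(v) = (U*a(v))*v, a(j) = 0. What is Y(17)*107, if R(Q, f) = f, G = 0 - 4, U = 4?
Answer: 0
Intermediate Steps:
G = -4
p(v) = 0 (p(v) = (4*0)*v = 0*v = 0)
k = 0
Y(m) = 0 (Y(m) = 0*(0 + m) = 0*m = 0)
Y(17)*107 = 0*107 = 0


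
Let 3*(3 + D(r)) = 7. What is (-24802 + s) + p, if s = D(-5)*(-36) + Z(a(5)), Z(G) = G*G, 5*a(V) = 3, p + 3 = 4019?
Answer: -519041/25 ≈ -20762.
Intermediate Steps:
p = 4016 (p = -3 + 4019 = 4016)
a(V) = 3/5 (a(V) = (1/5)*3 = 3/5)
D(r) = -2/3 (D(r) = -3 + (1/3)*7 = -3 + 7/3 = -2/3)
Z(G) = G**2
s = 609/25 (s = -2/3*(-36) + (3/5)**2 = 24 + 9/25 = 609/25 ≈ 24.360)
(-24802 + s) + p = (-24802 + 609/25) + 4016 = -619441/25 + 4016 = -519041/25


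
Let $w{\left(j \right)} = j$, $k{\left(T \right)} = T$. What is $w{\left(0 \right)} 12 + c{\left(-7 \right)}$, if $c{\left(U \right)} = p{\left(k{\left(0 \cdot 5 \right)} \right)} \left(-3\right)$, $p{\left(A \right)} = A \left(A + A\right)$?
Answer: $0$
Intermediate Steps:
$p{\left(A \right)} = 2 A^{2}$ ($p{\left(A \right)} = A 2 A = 2 A^{2}$)
$c{\left(U \right)} = 0$ ($c{\left(U \right)} = 2 \left(0 \cdot 5\right)^{2} \left(-3\right) = 2 \cdot 0^{2} \left(-3\right) = 2 \cdot 0 \left(-3\right) = 0 \left(-3\right) = 0$)
$w{\left(0 \right)} 12 + c{\left(-7 \right)} = 0 \cdot 12 + 0 = 0 + 0 = 0$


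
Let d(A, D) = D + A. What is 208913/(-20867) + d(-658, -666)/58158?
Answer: -6088795081/606791493 ≈ -10.034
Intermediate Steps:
d(A, D) = A + D
208913/(-20867) + d(-658, -666)/58158 = 208913/(-20867) + (-658 - 666)/58158 = 208913*(-1/20867) - 1324*1/58158 = -208913/20867 - 662/29079 = -6088795081/606791493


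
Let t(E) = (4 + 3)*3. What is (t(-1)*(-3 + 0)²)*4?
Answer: 756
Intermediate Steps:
t(E) = 21 (t(E) = 7*3 = 21)
(t(-1)*(-3 + 0)²)*4 = (21*(-3 + 0)²)*4 = (21*(-3)²)*4 = (21*9)*4 = 189*4 = 756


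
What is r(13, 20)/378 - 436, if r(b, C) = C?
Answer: -82394/189 ≈ -435.95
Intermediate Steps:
r(13, 20)/378 - 436 = 20/378 - 436 = (1/378)*20 - 436 = 10/189 - 436 = -82394/189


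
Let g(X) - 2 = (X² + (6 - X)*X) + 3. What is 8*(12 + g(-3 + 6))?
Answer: 280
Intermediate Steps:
g(X) = 5 + X² + X*(6 - X) (g(X) = 2 + ((X² + (6 - X)*X) + 3) = 2 + ((X² + X*(6 - X)) + 3) = 2 + (3 + X² + X*(6 - X)) = 5 + X² + X*(6 - X))
8*(12 + g(-3 + 6)) = 8*(12 + (5 + 6*(-3 + 6))) = 8*(12 + (5 + 6*3)) = 8*(12 + (5 + 18)) = 8*(12 + 23) = 8*35 = 280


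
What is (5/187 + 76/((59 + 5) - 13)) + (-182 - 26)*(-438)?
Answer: 51110195/561 ≈ 91106.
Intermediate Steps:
(5/187 + 76/((59 + 5) - 13)) + (-182 - 26)*(-438) = (5*(1/187) + 76/(64 - 13)) - 208*(-438) = (5/187 + 76/51) + 91104 = 851/561 + 91104 = 51110195/561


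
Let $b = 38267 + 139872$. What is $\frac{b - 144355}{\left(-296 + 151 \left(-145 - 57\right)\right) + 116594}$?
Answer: $\frac{8446}{21449} \approx 0.39377$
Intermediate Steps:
$b = 178139$
$\frac{b - 144355}{\left(-296 + 151 \left(-145 - 57\right)\right) + 116594} = \frac{178139 - 144355}{\left(-296 + 151 \left(-145 - 57\right)\right) + 116594} = \frac{33784}{\left(-296 + 151 \left(-202\right)\right) + 116594} = \frac{33784}{\left(-296 - 30502\right) + 116594} = \frac{33784}{-30798 + 116594} = \frac{33784}{85796} = 33784 \cdot \frac{1}{85796} = \frac{8446}{21449}$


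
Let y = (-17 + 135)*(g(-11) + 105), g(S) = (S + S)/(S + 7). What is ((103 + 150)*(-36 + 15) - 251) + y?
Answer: 7475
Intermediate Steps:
g(S) = 2*S/(7 + S) (g(S) = (2*S)/(7 + S) = 2*S/(7 + S))
y = 13039 (y = (-17 + 135)*(2*(-11)/(7 - 11) + 105) = 118*(2*(-11)/(-4) + 105) = 118*(2*(-11)*(-¼) + 105) = 118*(11/2 + 105) = 118*(221/2) = 13039)
((103 + 150)*(-36 + 15) - 251) + y = ((103 + 150)*(-36 + 15) - 251) + 13039 = (253*(-21) - 251) + 13039 = (-5313 - 251) + 13039 = -5564 + 13039 = 7475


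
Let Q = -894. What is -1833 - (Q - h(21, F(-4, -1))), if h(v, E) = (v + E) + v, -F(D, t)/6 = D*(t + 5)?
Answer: -801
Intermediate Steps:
F(D, t) = -6*D*(5 + t) (F(D, t) = -6*D*(t + 5) = -6*D*(5 + t))
h(v, E) = E + 2*v (h(v, E) = (E + v) + v = E + 2*v)
-1833 - (Q - h(21, F(-4, -1))) = -1833 - (-894 - (-6*(-4)*(5 - 1) + 2*21)) = -1833 - (-894 - (-6*(-4)*4 + 42)) = -1833 - (-894 - (96 + 42)) = -1833 - (-894 - 1*138) = -1833 - (-894 - 138) = -1833 - 1*(-1032) = -1833 + 1032 = -801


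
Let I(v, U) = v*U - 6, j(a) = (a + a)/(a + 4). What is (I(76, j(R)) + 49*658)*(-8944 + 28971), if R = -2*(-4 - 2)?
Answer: 647873450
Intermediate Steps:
R = 12 (R = -2*(-6) = 12)
j(a) = 2*a/(4 + a) (j(a) = (2*a)/(4 + a) = 2*a/(4 + a))
I(v, U) = -6 + U*v (I(v, U) = U*v - 6 = -6 + U*v)
(I(76, j(R)) + 49*658)*(-8944 + 28971) = ((-6 + (2*12/(4 + 12))*76) + 49*658)*(-8944 + 28971) = ((-6 + (2*12/16)*76) + 32242)*20027 = ((-6 + (2*12*(1/16))*76) + 32242)*20027 = ((-6 + (3/2)*76) + 32242)*20027 = ((-6 + 114) + 32242)*20027 = (108 + 32242)*20027 = 32350*20027 = 647873450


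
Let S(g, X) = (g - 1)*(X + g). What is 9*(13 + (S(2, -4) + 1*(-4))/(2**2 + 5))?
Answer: 111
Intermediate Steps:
S(g, X) = (-1 + g)*(X + g)
9*(13 + (S(2, -4) + 1*(-4))/(2**2 + 5)) = 9*(13 + ((2**2 - 1*(-4) - 1*2 - 4*2) + 1*(-4))/(2**2 + 5)) = 9*(13 + ((4 + 4 - 2 - 8) - 4)/(4 + 5)) = 9*(13 + (-2 - 4)/9) = 9*(13 - 6*1/9) = 9*(13 - 2/3) = 9*(37/3) = 111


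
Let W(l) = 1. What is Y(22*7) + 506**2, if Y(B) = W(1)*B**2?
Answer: 279752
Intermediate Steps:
Y(B) = B**2 (Y(B) = 1*B**2 = B**2)
Y(22*7) + 506**2 = (22*7)**2 + 506**2 = 154**2 + 256036 = 23716 + 256036 = 279752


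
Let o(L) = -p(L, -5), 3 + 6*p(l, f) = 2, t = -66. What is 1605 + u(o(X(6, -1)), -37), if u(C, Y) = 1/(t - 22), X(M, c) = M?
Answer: 141239/88 ≈ 1605.0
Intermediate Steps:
p(l, f) = -⅙ (p(l, f) = -½ + (⅙)*2 = -½ + ⅓ = -⅙)
o(L) = ⅙ (o(L) = -1*(-⅙) = ⅙)
u(C, Y) = -1/88 (u(C, Y) = 1/(-66 - 22) = 1/(-88) = -1/88)
1605 + u(o(X(6, -1)), -37) = 1605 - 1/88 = 141239/88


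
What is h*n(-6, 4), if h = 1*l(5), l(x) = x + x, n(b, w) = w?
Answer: 40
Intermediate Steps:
l(x) = 2*x
h = 10 (h = 1*(2*5) = 1*10 = 10)
h*n(-6, 4) = 10*4 = 40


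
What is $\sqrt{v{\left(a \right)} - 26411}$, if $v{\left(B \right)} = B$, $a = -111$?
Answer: $i \sqrt{26522} \approx 162.86 i$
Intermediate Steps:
$\sqrt{v{\left(a \right)} - 26411} = \sqrt{-111 - 26411} = \sqrt{-26522} = i \sqrt{26522}$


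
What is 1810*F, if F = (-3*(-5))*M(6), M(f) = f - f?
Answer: 0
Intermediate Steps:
M(f) = 0
F = 0 (F = -3*(-5)*0 = 15*0 = 0)
1810*F = 1810*0 = 0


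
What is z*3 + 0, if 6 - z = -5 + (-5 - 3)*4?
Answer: 129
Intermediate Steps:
z = 43 (z = 6 - (-5 + (-5 - 3)*4) = 6 - (-5 - 8*4) = 6 - (-5 - 32) = 6 - 1*(-37) = 6 + 37 = 43)
z*3 + 0 = 43*3 + 0 = 129 + 0 = 129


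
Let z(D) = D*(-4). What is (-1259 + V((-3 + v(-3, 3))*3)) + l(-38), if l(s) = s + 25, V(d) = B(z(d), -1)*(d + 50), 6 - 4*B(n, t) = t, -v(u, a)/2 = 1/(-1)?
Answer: -4759/4 ≈ -1189.8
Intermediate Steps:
v(u, a) = 2 (v(u, a) = -2/(-1) = -2*(-1) = 2)
z(D) = -4*D
B(n, t) = 3/2 - t/4
V(d) = 175/2 + 7*d/4 (V(d) = (3/2 - 1/4*(-1))*(d + 50) = (3/2 + 1/4)*(50 + d) = 7*(50 + d)/4 = 175/2 + 7*d/4)
l(s) = 25 + s
(-1259 + V((-3 + v(-3, 3))*3)) + l(-38) = (-1259 + (175/2 + 7*((-3 + 2)*3)/4)) + (25 - 38) = (-1259 + (175/2 + 7*(-1*3)/4)) - 13 = (-1259 + (175/2 + (7/4)*(-3))) - 13 = (-1259 + (175/2 - 21/4)) - 13 = (-1259 + 329/4) - 13 = -4707/4 - 13 = -4759/4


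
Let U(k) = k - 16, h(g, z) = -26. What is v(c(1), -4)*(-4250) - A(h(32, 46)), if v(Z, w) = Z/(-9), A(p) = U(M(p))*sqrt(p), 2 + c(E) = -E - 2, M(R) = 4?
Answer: -21250/9 + 12*I*sqrt(26) ≈ -2361.1 + 61.188*I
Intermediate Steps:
U(k) = -16 + k
c(E) = -4 - E (c(E) = -2 + (-E - 2) = -2 + (-2 - E) = -4 - E)
A(p) = -12*sqrt(p) (A(p) = (-16 + 4)*sqrt(p) = -12*sqrt(p))
v(Z, w) = -Z/9 (v(Z, w) = Z*(-1/9) = -Z/9)
v(c(1), -4)*(-4250) - A(h(32, 46)) = -(-4 - 1*1)/9*(-4250) - (-12)*sqrt(-26) = -(-4 - 1)/9*(-4250) - (-12)*I*sqrt(26) = -1/9*(-5)*(-4250) - (-12)*I*sqrt(26) = (5/9)*(-4250) + 12*I*sqrt(26) = -21250/9 + 12*I*sqrt(26)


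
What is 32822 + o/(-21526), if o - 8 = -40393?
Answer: 706566757/21526 ≈ 32824.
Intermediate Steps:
o = -40385 (o = 8 - 40393 = -40385)
32822 + o/(-21526) = 32822 - 40385/(-21526) = 32822 - 40385*(-1/21526) = 32822 + 40385/21526 = 706566757/21526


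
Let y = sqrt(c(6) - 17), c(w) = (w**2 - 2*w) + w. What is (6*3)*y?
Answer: 18*sqrt(13) ≈ 64.900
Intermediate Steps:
c(w) = w**2 - w
y = sqrt(13) (y = sqrt(6*(-1 + 6) - 17) = sqrt(6*5 - 17) = sqrt(30 - 17) = sqrt(13) ≈ 3.6056)
(6*3)*y = (6*3)*sqrt(13) = 18*sqrt(13)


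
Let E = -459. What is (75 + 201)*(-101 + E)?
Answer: -154560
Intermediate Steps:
(75 + 201)*(-101 + E) = (75 + 201)*(-101 - 459) = 276*(-560) = -154560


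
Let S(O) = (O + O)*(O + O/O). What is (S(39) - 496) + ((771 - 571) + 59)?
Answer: 2883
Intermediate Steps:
S(O) = 2*O*(1 + O) (S(O) = (2*O)*(O + 1) = (2*O)*(1 + O) = 2*O*(1 + O))
(S(39) - 496) + ((771 - 571) + 59) = (2*39*(1 + 39) - 496) + ((771 - 571) + 59) = (2*39*40 - 496) + (200 + 59) = (3120 - 496) + 259 = 2624 + 259 = 2883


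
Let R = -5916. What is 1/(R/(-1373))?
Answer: 1373/5916 ≈ 0.23208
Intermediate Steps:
1/(R/(-1373)) = 1/(-5916/(-1373)) = 1/(-5916*(-1/1373)) = 1/(5916/1373) = 1373/5916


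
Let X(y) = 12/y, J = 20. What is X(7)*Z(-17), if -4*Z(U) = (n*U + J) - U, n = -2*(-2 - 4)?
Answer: 501/7 ≈ 71.571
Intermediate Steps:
n = 12 (n = -2*(-6) = 12)
Z(U) = -5 - 11*U/4 (Z(U) = -((12*U + 20) - U)/4 = -((20 + 12*U) - U)/4 = -(20 + 11*U)/4 = -5 - 11*U/4)
X(7)*Z(-17) = (12/7)*(-5 - 11/4*(-17)) = (12*(⅐))*(-5 + 187/4) = (12/7)*(167/4) = 501/7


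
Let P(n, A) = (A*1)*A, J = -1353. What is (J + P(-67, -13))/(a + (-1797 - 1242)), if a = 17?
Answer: 592/1511 ≈ 0.39179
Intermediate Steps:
P(n, A) = A² (P(n, A) = A*A = A²)
(J + P(-67, -13))/(a + (-1797 - 1242)) = (-1353 + (-13)²)/(17 + (-1797 - 1242)) = (-1353 + 169)/(17 - 3039) = -1184/(-3022) = -1184*(-1/3022) = 592/1511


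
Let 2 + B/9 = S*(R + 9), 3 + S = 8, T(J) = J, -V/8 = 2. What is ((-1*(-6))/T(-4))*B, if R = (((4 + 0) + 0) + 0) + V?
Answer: 459/2 ≈ 229.50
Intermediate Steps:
V = -16 (V = -8*2 = -16)
R = -12 (R = (((4 + 0) + 0) + 0) - 16 = ((4 + 0) + 0) - 16 = (4 + 0) - 16 = 4 - 16 = -12)
S = 5 (S = -3 + 8 = 5)
B = -153 (B = -18 + 9*(5*(-12 + 9)) = -18 + 9*(5*(-3)) = -18 + 9*(-15) = -18 - 135 = -153)
((-1*(-6))/T(-4))*B = (-1*(-6)/(-4))*(-153) = (6*(-¼))*(-153) = -3/2*(-153) = 459/2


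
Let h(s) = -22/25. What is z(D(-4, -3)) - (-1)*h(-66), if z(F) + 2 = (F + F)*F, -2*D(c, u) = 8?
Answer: 728/25 ≈ 29.120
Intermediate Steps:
h(s) = -22/25 (h(s) = -22*1/25 = -22/25)
D(c, u) = -4 (D(c, u) = -1/2*8 = -4)
z(F) = -2 + 2*F**2 (z(F) = -2 + (F + F)*F = -2 + (2*F)*F = -2 + 2*F**2)
z(D(-4, -3)) - (-1)*h(-66) = (-2 + 2*(-4)**2) - (-1)*(-22)/25 = (-2 + 2*16) - 1*22/25 = (-2 + 32) - 22/25 = 30 - 22/25 = 728/25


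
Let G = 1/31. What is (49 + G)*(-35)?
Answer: -53200/31 ≈ -1716.1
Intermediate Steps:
G = 1/31 ≈ 0.032258
(49 + G)*(-35) = (49 + 1/31)*(-35) = (1520/31)*(-35) = -53200/31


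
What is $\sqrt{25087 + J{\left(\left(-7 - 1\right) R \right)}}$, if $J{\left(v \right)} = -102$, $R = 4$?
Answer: $\sqrt{24985} \approx 158.07$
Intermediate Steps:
$\sqrt{25087 + J{\left(\left(-7 - 1\right) R \right)}} = \sqrt{25087 - 102} = \sqrt{24985}$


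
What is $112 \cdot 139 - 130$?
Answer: $15438$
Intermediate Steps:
$112 \cdot 139 - 130 = 15568 - 130 = 15438$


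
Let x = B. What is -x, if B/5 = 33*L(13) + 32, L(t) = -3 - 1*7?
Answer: 1490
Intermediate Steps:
L(t) = -10 (L(t) = -3 - 7 = -10)
B = -1490 (B = 5*(33*(-10) + 32) = 5*(-330 + 32) = 5*(-298) = -1490)
x = -1490
-x = -1*(-1490) = 1490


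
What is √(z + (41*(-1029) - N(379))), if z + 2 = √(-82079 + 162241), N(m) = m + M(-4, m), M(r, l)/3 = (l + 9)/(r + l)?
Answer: √(-26608190 + 625*√80162)/25 ≈ 205.65*I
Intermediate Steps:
M(r, l) = 3*(9 + l)/(l + r) (M(r, l) = 3*((l + 9)/(r + l)) = 3*((9 + l)/(l + r)) = 3*(9 + l)/(l + r))
N(m) = m + 3*(9 + m)/(-4 + m) (N(m) = m + 3*(9 + m)/(m - 4) = m + 3*(9 + m)/(-4 + m))
z = -2 + √80162 (z = -2 + √(-82079 + 162241) = -2 + √80162 ≈ 281.13)
√(z + (41*(-1029) - N(379))) = √((-2 + √80162) + (41*(-1029) - (27 + 379² - 1*379)/(-4 + 379))) = √((-2 + √80162) + (-42189 - (27 + 143641 - 379)/375)) = √((-2 + √80162) + (-42189 - 143289/375)) = √((-2 + √80162) + (-42189 - 1*47763/125)) = √((-2 + √80162) + (-42189 - 47763/125)) = √((-2 + √80162) - 5321388/125) = √(-5321638/125 + √80162)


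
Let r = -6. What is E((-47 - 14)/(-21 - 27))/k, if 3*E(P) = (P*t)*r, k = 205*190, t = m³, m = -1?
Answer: 61/934800 ≈ 6.5255e-5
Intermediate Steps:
t = -1 (t = (-1)³ = -1)
k = 38950
E(P) = 2*P (E(P) = ((P*(-1))*(-6))/3 = (-P*(-6))/3 = (6*P)/3 = 2*P)
E((-47 - 14)/(-21 - 27))/k = (2*((-47 - 14)/(-21 - 27)))/38950 = (2*(-61/(-48)))*(1/38950) = (2*(-61*(-1/48)))*(1/38950) = (2*(61/48))*(1/38950) = (61/24)*(1/38950) = 61/934800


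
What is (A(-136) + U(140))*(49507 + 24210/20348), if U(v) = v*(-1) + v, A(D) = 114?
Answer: 28710690411/5087 ≈ 5.6439e+6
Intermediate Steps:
U(v) = 0 (U(v) = -v + v = 0)
(A(-136) + U(140))*(49507 + 24210/20348) = (114 + 0)*(49507 + 24210/20348) = 114*(49507 + 24210*(1/20348)) = 114*(49507 + 12105/10174) = 114*(503696323/10174) = 28710690411/5087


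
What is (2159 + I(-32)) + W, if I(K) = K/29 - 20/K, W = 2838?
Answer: 1159193/232 ≈ 4996.5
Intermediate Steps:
I(K) = -20/K + K/29 (I(K) = K*(1/29) - 20/K = K/29 - 20/K = -20/K + K/29)
(2159 + I(-32)) + W = (2159 + (-20/(-32) + (1/29)*(-32))) + 2838 = (2159 + (-20*(-1/32) - 32/29)) + 2838 = (2159 + (5/8 - 32/29)) + 2838 = (2159 - 111/232) + 2838 = 500777/232 + 2838 = 1159193/232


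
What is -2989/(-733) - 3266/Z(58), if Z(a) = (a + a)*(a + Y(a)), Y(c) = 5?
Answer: 9724817/2678382 ≈ 3.6309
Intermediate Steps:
Z(a) = 2*a*(5 + a) (Z(a) = (a + a)*(a + 5) = (2*a)*(5 + a) = 2*a*(5 + a))
-2989/(-733) - 3266/Z(58) = -2989/(-733) - 3266*1/(116*(5 + 58)) = -2989*(-1/733) - 3266/(2*58*63) = 2989/733 - 3266/7308 = 2989/733 - 3266*1/7308 = 2989/733 - 1633/3654 = 9724817/2678382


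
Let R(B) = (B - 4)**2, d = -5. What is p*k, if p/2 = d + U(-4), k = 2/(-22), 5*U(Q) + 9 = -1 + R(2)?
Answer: 62/55 ≈ 1.1273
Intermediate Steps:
R(B) = (-4 + B)**2
U(Q) = -6/5 (U(Q) = -9/5 + (-1 + (-4 + 2)**2)/5 = -9/5 + (-1 + (-2)**2)/5 = -9/5 + (-1 + 4)/5 = -9/5 + (1/5)*3 = -9/5 + 3/5 = -6/5)
k = -1/11 (k = 2*(-1/22) = -1/11 ≈ -0.090909)
p = -62/5 (p = 2*(-5 - 6/5) = 2*(-31/5) = -62/5 ≈ -12.400)
p*k = -62/5*(-1/11) = 62/55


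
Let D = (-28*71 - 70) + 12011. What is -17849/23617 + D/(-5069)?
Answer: -8798286/3235529 ≈ -2.7193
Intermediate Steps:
D = 9953 (D = (-1988 - 70) + 12011 = -2058 + 12011 = 9953)
-17849/23617 + D/(-5069) = -17849/23617 + 9953/(-5069) = -17849*1/23617 + 9953*(-1/5069) = -17849/23617 - 269/137 = -8798286/3235529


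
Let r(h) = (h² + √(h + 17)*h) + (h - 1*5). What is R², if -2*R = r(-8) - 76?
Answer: 2401/4 ≈ 600.25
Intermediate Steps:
r(h) = -5 + h + h² + h*√(17 + h) (r(h) = (h² + √(17 + h)*h) + (h - 5) = (h² + h*√(17 + h)) + (-5 + h) = -5 + h + h² + h*√(17 + h))
R = 49/2 (R = -((-5 - 8 + (-8)² - 8*√(17 - 8)) - 76)/2 = -((-5 - 8 + 64 - 8*√9) - 76)/2 = -((-5 - 8 + 64 - 8*3) - 76)/2 = -((-5 - 8 + 64 - 24) - 76)/2 = -(27 - 76)/2 = -½*(-49) = 49/2 ≈ 24.500)
R² = (49/2)² = 2401/4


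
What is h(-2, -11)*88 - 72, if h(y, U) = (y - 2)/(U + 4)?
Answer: -152/7 ≈ -21.714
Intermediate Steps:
h(y, U) = (-2 + y)/(4 + U)
h(-2, -11)*88 - 72 = ((-2 - 2)/(4 - 11))*88 - 72 = (-4/(-7))*88 - 72 = -⅐*(-4)*88 - 72 = (4/7)*88 - 72 = 352/7 - 72 = -152/7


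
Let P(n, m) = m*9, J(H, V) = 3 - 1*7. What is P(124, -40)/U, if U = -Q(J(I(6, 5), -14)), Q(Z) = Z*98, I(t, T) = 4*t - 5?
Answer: -45/49 ≈ -0.91837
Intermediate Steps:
I(t, T) = -5 + 4*t
J(H, V) = -4 (J(H, V) = 3 - 7 = -4)
P(n, m) = 9*m
Q(Z) = 98*Z
U = 392 (U = -98*(-4) = -1*(-392) = 392)
P(124, -40)/U = (9*(-40))/392 = -360*1/392 = -45/49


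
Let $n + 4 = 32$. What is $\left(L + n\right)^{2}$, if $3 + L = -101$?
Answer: $5776$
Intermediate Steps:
$L = -104$ ($L = -3 - 101 = -104$)
$n = 28$ ($n = -4 + 32 = 28$)
$\left(L + n\right)^{2} = \left(-104 + 28\right)^{2} = \left(-76\right)^{2} = 5776$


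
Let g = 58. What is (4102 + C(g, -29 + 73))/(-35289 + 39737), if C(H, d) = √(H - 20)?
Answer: 2051/2224 + √38/4448 ≈ 0.92360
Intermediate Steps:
C(H, d) = √(-20 + H)
(4102 + C(g, -29 + 73))/(-35289 + 39737) = (4102 + √(-20 + 58))/(-35289 + 39737) = (4102 + √38)/4448 = (4102 + √38)*(1/4448) = 2051/2224 + √38/4448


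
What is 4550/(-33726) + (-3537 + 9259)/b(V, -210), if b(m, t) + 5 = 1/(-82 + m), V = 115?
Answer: -227467567/197538 ≈ -1151.5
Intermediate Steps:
b(m, t) = -5 + 1/(-82 + m)
4550/(-33726) + (-3537 + 9259)/b(V, -210) = 4550/(-33726) + (-3537 + 9259)/(((411 - 5*115)/(-82 + 115))) = 4550*(-1/33726) + 5722/(((411 - 575)/33)) = -325/2409 + 5722/(((1/33)*(-164))) = -325/2409 + 5722/(-164/33) = -325/2409 + 5722*(-33/164) = -325/2409 - 94413/82 = -227467567/197538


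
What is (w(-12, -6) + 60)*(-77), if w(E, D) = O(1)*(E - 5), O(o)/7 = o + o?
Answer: 13706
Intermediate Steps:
O(o) = 14*o (O(o) = 7*(o + o) = 7*(2*o) = 14*o)
w(E, D) = -70 + 14*E (w(E, D) = (14*1)*(E - 5) = 14*(-5 + E) = -70 + 14*E)
(w(-12, -6) + 60)*(-77) = ((-70 + 14*(-12)) + 60)*(-77) = ((-70 - 168) + 60)*(-77) = (-238 + 60)*(-77) = -178*(-77) = 13706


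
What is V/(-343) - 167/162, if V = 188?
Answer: -87737/55566 ≈ -1.5790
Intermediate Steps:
V/(-343) - 167/162 = 188/(-343) - 167/162 = 188*(-1/343) - 167*1/162 = -188/343 - 167/162 = -87737/55566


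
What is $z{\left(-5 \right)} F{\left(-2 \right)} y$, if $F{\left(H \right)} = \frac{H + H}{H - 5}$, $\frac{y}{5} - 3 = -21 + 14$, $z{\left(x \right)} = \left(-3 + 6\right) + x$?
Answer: $\frac{160}{7} \approx 22.857$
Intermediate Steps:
$z{\left(x \right)} = 3 + x$
$y = -20$ ($y = 15 + 5 \left(-21 + 14\right) = 15 + 5 \left(-7\right) = 15 - 35 = -20$)
$F{\left(H \right)} = \frac{2 H}{-5 + H}$
$z{\left(-5 \right)} F{\left(-2 \right)} y = \left(3 - 5\right) 2 \left(-2\right) \frac{1}{-5 - 2} \left(-20\right) = - 2 \cdot 2 \left(-2\right) \frac{1}{-7} \left(-20\right) = - 2 \cdot 2 \left(-2\right) \left(- \frac{1}{7}\right) \left(-20\right) = \left(-2\right) \frac{4}{7} \left(-20\right) = \left(- \frac{8}{7}\right) \left(-20\right) = \frac{160}{7}$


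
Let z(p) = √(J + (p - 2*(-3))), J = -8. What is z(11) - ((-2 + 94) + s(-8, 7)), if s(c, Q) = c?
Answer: -81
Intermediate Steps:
z(p) = √(-2 + p) (z(p) = √(-8 + (p - 2*(-3))) = √(-8 + (p + 6)) = √(-8 + (6 + p)) = √(-2 + p))
z(11) - ((-2 + 94) + s(-8, 7)) = √(-2 + 11) - ((-2 + 94) - 8) = √9 - (92 - 8) = 3 - 1*84 = 3 - 84 = -81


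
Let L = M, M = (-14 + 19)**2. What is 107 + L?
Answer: 132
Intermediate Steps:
M = 25 (M = 5**2 = 25)
L = 25
107 + L = 107 + 25 = 132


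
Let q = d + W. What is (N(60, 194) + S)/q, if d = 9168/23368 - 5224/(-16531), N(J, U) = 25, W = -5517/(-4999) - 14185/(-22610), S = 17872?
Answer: 19535503800663070066/2662668018831627 ≈ 7336.8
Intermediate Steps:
W = 39130037/22605478 (W = -5517*(-1/4999) - 14185*(-1/22610) = 5517/4999 + 2837/4522 = 39130037/22605478 ≈ 1.7310)
d = 34203830/48287051 (d = 9168*(1/23368) - 5224*(-1/16531) = 1146/2921 + 5224/16531 = 34203830/48287051 ≈ 0.70834)
q = 2662668018831627/1091551869065378 (q = 34203830/48287051 + 39130037/22605478 = 2662668018831627/1091551869065378 ≈ 2.4393)
(N(60, 194) + S)/q = (25 + 17872)/(2662668018831627/1091551869065378) = 17897*(1091551869065378/2662668018831627) = 19535503800663070066/2662668018831627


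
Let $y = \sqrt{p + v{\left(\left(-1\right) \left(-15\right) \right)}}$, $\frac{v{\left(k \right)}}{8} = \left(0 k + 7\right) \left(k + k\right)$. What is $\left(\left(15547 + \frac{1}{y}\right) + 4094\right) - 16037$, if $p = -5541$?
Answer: $3604 - \frac{i \sqrt{429}}{1287} \approx 3604.0 - 0.016093 i$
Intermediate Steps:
$v{\left(k \right)} = 112 k$ ($v{\left(k \right)} = 8 \left(0 k + 7\right) \left(k + k\right) = 8 \left(0 + 7\right) 2 k = 8 \cdot 7 \cdot 2 k = 8 \cdot 14 k = 112 k$)
$y = 3 i \sqrt{429}$ ($y = \sqrt{-5541 + 112 \left(\left(-1\right) \left(-15\right)\right)} = \sqrt{-5541 + 112 \cdot 15} = \sqrt{-5541 + 1680} = \sqrt{-3861} = 3 i \sqrt{429} \approx 62.137 i$)
$\left(\left(15547 + \frac{1}{y}\right) + 4094\right) - 16037 = \left(\left(15547 + \frac{1}{3 i \sqrt{429}}\right) + 4094\right) - 16037 = \left(\left(15547 - \frac{i \sqrt{429}}{1287}\right) + 4094\right) - 16037 = \left(19641 - \frac{i \sqrt{429}}{1287}\right) - 16037 = 3604 - \frac{i \sqrt{429}}{1287}$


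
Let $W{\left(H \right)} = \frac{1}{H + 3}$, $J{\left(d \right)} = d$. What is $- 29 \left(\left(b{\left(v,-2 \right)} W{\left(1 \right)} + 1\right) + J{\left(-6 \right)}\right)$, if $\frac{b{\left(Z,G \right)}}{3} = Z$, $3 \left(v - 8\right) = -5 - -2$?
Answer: $- \frac{29}{4} \approx -7.25$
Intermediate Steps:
$v = 7$ ($v = 8 + \frac{-5 - -2}{3} = 8 + \frac{-5 + 2}{3} = 8 + \frac{1}{3} \left(-3\right) = 8 - 1 = 7$)
$W{\left(H \right)} = \frac{1}{3 + H}$
$b{\left(Z,G \right)} = 3 Z$
$- 29 \left(\left(b{\left(v,-2 \right)} W{\left(1 \right)} + 1\right) + J{\left(-6 \right)}\right) = - 29 \left(\left(\frac{3 \cdot 7}{3 + 1} + 1\right) - 6\right) = - 29 \left(\left(\frac{21}{4} + 1\right) - 6\right) = - 29 \left(\frac{25}{4} - 6\right) = \left(-29\right) \frac{1}{4} = - \frac{29}{4}$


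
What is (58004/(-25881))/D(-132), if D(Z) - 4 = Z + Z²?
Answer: -14501/111909444 ≈ -0.00012958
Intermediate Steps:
D(Z) = 4 + Z + Z² (D(Z) = 4 + (Z + Z²) = 4 + Z + Z²)
(58004/(-25881))/D(-132) = (58004/(-25881))/(4 - 132 + (-132)²) = (58004*(-1/25881))/(4 - 132 + 17424) = -58004/25881/17296 = -58004/25881*1/17296 = -14501/111909444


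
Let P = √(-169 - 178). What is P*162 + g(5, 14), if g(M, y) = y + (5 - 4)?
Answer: 15 + 162*I*√347 ≈ 15.0 + 3017.7*I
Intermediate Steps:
P = I*√347 (P = √(-347) = I*√347 ≈ 18.628*I)
g(M, y) = 1 + y (g(M, y) = y + 1 = 1 + y)
P*162 + g(5, 14) = (I*√347)*162 + (1 + 14) = 162*I*√347 + 15 = 15 + 162*I*√347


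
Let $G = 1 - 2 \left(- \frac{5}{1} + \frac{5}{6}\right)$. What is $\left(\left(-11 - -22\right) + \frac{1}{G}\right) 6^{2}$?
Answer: $\frac{2799}{7} \approx 399.86$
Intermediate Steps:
$G = \frac{28}{3}$ ($G = 1 - 2 \left(\left(-5\right) 1 + 5 \cdot \frac{1}{6}\right) = 1 - 2 \left(-5 + \frac{5}{6}\right) = 1 - - \frac{25}{3} = 1 + \frac{25}{3} = \frac{28}{3} \approx 9.3333$)
$\left(\left(-11 - -22\right) + \frac{1}{G}\right) 6^{2} = \left(\left(-11 - -22\right) + \frac{1}{\frac{28}{3}}\right) 6^{2} = \left(\left(-11 + 22\right) + \frac{3}{28}\right) 36 = \left(11 + \frac{3}{28}\right) 36 = \frac{311}{28} \cdot 36 = \frac{2799}{7}$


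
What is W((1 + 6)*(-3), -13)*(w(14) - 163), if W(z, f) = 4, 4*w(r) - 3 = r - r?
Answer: -649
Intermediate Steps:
w(r) = ¾ (w(r) = ¾ + (r - r)/4 = ¾ + (¼)*0 = ¾ + 0 = ¾)
W((1 + 6)*(-3), -13)*(w(14) - 163) = 4*(¾ - 163) = 4*(-649/4) = -649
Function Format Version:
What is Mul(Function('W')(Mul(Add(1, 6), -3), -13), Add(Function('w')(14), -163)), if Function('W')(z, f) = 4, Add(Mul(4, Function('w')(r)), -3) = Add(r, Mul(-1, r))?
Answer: -649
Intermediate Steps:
Function('w')(r) = Rational(3, 4) (Function('w')(r) = Add(Rational(3, 4), Mul(Rational(1, 4), Add(r, Mul(-1, r)))) = Add(Rational(3, 4), Mul(Rational(1, 4), 0)) = Add(Rational(3, 4), 0) = Rational(3, 4))
Mul(Function('W')(Mul(Add(1, 6), -3), -13), Add(Function('w')(14), -163)) = Mul(4, Add(Rational(3, 4), -163)) = Mul(4, Rational(-649, 4)) = -649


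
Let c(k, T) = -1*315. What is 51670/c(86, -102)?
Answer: -10334/63 ≈ -164.03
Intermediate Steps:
c(k, T) = -315
51670/c(86, -102) = 51670/(-315) = 51670*(-1/315) = -10334/63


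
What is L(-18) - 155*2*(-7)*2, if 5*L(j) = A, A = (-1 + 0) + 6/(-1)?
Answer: 21693/5 ≈ 4338.6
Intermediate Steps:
A = -7 (A = -1 + 6*(-1) = -1 - 6 = -7)
L(j) = -7/5 (L(j) = (⅕)*(-7) = -7/5)
L(-18) - 155*2*(-7)*2 = -7/5 - 155*2*(-7)*2 = -7/5 - (-2170)*2 = -7/5 - 155*(-28) = -7/5 + 4340 = 21693/5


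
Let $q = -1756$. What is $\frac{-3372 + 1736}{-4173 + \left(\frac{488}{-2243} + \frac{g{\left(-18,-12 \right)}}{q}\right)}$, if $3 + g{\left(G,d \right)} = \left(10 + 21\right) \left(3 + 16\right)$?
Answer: $\frac{3221863144}{8219199905} \approx 0.39199$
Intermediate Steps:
$g{\left(G,d \right)} = 586$ ($g{\left(G,d \right)} = -3 + \left(10 + 21\right) \left(3 + 16\right) = -3 + 31 \cdot 19 = -3 + 589 = 586$)
$\frac{-3372 + 1736}{-4173 + \left(\frac{488}{-2243} + \frac{g{\left(-18,-12 \right)}}{q}\right)} = \frac{-3372 + 1736}{-4173 + \left(\frac{488}{-2243} + \frac{586}{-1756}\right)} = - \frac{1636}{-4173 + \left(488 \left(- \frac{1}{2243}\right) + 586 \left(- \frac{1}{1756}\right)\right)} = - \frac{1636}{-4173 - \frac{1085663}{1969354}} = - \frac{1636}{- \frac{8219199905}{1969354}} = \left(-1636\right) \left(- \frac{1969354}{8219199905}\right) = \frac{3221863144}{8219199905}$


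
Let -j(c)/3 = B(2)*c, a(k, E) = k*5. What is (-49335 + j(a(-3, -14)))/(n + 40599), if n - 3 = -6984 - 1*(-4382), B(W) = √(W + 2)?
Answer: -9849/7600 ≈ -1.2959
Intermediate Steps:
a(k, E) = 5*k
B(W) = √(2 + W)
j(c) = -6*c (j(c) = -3*√(2 + 2)*c = -3*√4*c = -6*c)
n = -2599 (n = 3 + (-6984 - 1*(-4382)) = 3 + (-6984 + 4382) = 3 - 2602 = -2599)
(-49335 + j(a(-3, -14)))/(n + 40599) = (-49335 - 30*(-3))/(-2599 + 40599) = (-49335 - 6*(-15))/38000 = (-49335 + 90)*(1/38000) = -49245*1/38000 = -9849/7600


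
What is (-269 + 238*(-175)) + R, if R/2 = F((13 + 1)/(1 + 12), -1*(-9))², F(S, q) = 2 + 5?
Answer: -41821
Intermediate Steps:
F(S, q) = 7
R = 98 (R = 2*7² = 2*49 = 98)
(-269 + 238*(-175)) + R = (-269 + 238*(-175)) + 98 = (-269 - 41650) + 98 = -41919 + 98 = -41821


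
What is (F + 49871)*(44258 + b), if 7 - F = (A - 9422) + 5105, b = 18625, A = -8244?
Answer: 3926351637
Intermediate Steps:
F = 12568 (F = 7 - ((-8244 - 9422) + 5105) = 7 - (-17666 + 5105) = 7 - 1*(-12561) = 7 + 12561 = 12568)
(F + 49871)*(44258 + b) = (12568 + 49871)*(44258 + 18625) = 62439*62883 = 3926351637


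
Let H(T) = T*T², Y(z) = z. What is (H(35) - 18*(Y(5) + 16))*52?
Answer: 2209844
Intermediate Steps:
H(T) = T³
(H(35) - 18*(Y(5) + 16))*52 = (35³ - 18*(5 + 16))*52 = (42875 - 18*21)*52 = (42875 - 378)*52 = 42497*52 = 2209844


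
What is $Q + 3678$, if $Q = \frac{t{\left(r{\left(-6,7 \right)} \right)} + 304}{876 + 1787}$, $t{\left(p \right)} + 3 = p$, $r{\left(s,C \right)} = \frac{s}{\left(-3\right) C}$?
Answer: $\frac{68563707}{18641} \approx 3678.1$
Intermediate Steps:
$r{\left(s,C \right)} = - \frac{s}{3 C}$ ($r{\left(s,C \right)} = s \left(- \frac{1}{3 C}\right) = - \frac{s}{3 C}$)
$t{\left(p \right)} = -3 + p$
$Q = \frac{2109}{18641}$ ($Q = \frac{\left(-3 - - \frac{2}{7}\right) + 304}{876 + 1787} = \frac{\left(-3 - \left(-2\right) \frac{1}{7}\right) + 304}{2663} = \left(\left(-3 + \frac{2}{7}\right) + 304\right) \frac{1}{2663} = \left(- \frac{19}{7} + 304\right) \frac{1}{2663} = \frac{2109}{7} \cdot \frac{1}{2663} = \frac{2109}{18641} \approx 0.11314$)
$Q + 3678 = \frac{2109}{18641} + 3678 = \frac{68563707}{18641}$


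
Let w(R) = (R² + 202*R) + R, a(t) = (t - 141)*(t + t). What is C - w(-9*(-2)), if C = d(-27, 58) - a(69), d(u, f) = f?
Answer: 6016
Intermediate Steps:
a(t) = 2*t*(-141 + t) (a(t) = (-141 + t)*(2*t) = 2*t*(-141 + t))
w(R) = R² + 203*R
C = 9994 (C = 58 - 2*69*(-141 + 69) = 58 - 2*69*(-72) = 58 - 1*(-9936) = 58 + 9936 = 9994)
C - w(-9*(-2)) = 9994 - (-9*(-2))*(203 - 9*(-2)) = 9994 - 18*(203 + 18) = 9994 - 18*221 = 9994 - 1*3978 = 9994 - 3978 = 6016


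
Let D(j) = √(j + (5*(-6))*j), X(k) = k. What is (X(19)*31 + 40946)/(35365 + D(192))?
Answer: 1468885275/1250688793 - 332280*I*√87/1250688793 ≈ 1.1745 - 0.0024781*I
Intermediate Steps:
D(j) = √29*√(-j) (D(j) = √(j - 30*j) = √(-29*j) = √29*√(-j))
(X(19)*31 + 40946)/(35365 + D(192)) = (19*31 + 40946)/(35365 + √29*√(-1*192)) = (589 + 40946)/(35365 + √29*√(-192)) = 41535/(35365 + √29*(8*I*√3)) = 41535/(35365 + 8*I*√87)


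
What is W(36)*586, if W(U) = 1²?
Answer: 586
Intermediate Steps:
W(U) = 1
W(36)*586 = 1*586 = 586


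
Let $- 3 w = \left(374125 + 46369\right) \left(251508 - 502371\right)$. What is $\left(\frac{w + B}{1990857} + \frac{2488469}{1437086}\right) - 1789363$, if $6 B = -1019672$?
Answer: $- \frac{661159615153178821}{373178181222} \approx -1.7717 \cdot 10^{6}$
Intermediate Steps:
$B = - \frac{509836}{3}$ ($B = \frac{1}{6} \left(-1019672\right) = - \frac{509836}{3} \approx -1.6995 \cdot 10^{5}$)
$w = 35162128774$ ($w = - \frac{\left(374125 + 46369\right) \left(251508 - 502371\right)}{3} = - \frac{420494 \left(-250863\right)}{3} = \left(- \frac{1}{3}\right) \left(-105486386322\right) = 35162128774$)
$\left(\frac{w + B}{1990857} + \frac{2488469}{1437086}\right) - 1789363 = \left(\frac{35162128774 - \frac{509836}{3}}{1990857} + \frac{2488469}{1437086}\right) - 1789363 = \left(\frac{105485876486}{3} \cdot \frac{1}{1990857} + 2488469 \cdot \frac{1}{1437086}\right) - 1789363 = \left(\frac{105485876486}{5972571} + \frac{2488469}{1437086}\right) - 1789363 = \frac{6591614732762765}{373178181222} - 1789363 = - \frac{661159615153178821}{373178181222}$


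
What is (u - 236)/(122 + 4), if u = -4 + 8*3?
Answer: -12/7 ≈ -1.7143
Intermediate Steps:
u = 20 (u = -4 + 24 = 20)
(u - 236)/(122 + 4) = (20 - 236)/(122 + 4) = -216/126 = -216*1/126 = -12/7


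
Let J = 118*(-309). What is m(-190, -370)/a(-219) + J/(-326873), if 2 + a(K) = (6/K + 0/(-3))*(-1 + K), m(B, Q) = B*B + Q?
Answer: 142098382833/16016777 ≈ 8871.8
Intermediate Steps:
m(B, Q) = Q + B**2 (m(B, Q) = B**2 + Q = Q + B**2)
J = -36462
a(K) = -2 + 6*(-1 + K)/K (a(K) = -2 + (6/K + 0/(-3))*(-1 + K) = -2 + (6/K + 0*(-1/3))*(-1 + K) = -2 + (6/K + 0)*(-1 + K) = -2 + (6/K)*(-1 + K) = -2 + 6*(-1 + K)/K)
m(-190, -370)/a(-219) + J/(-326873) = (-370 + (-190)**2)/(4 - 6/(-219)) - 36462/(-326873) = (-370 + 36100)/(4 - 6*(-1/219)) - 36462*(-1/326873) = 35730/(4 + 2/73) + 36462/326873 = 35730/(294/73) + 36462/326873 = 35730*(73/294) + 36462/326873 = 434715/49 + 36462/326873 = 142098382833/16016777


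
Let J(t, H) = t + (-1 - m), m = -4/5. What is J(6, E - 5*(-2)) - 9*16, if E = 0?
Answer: -691/5 ≈ -138.20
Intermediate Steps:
m = -4/5 (m = -4*1/5 = -4/5 ≈ -0.80000)
J(t, H) = -1/5 + t (J(t, H) = t + (-1 - 1*(-4/5)) = t + (-1 + 4/5) = t - 1/5 = -1/5 + t)
J(6, E - 5*(-2)) - 9*16 = (-1/5 + 6) - 9*16 = 29/5 - 144 = -691/5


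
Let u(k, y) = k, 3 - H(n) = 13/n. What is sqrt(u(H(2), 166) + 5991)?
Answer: 5*sqrt(958)/2 ≈ 77.379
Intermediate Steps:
H(n) = 3 - 13/n
sqrt(u(H(2), 166) + 5991) = sqrt((3 - 13/2) + 5991) = sqrt(-7/2 + 5991) = sqrt(11975/2) = 5*sqrt(958)/2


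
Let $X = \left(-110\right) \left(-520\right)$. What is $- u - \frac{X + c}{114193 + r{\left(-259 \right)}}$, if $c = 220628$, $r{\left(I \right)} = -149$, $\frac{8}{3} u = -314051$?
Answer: $\frac{26861168527}{228088} \approx 1.1777 \cdot 10^{5}$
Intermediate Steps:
$u = - \frac{942153}{8}$ ($u = \frac{3}{8} \left(-314051\right) = - \frac{942153}{8} \approx -1.1777 \cdot 10^{5}$)
$X = 57200$
$- u - \frac{X + c}{114193 + r{\left(-259 \right)}} = \left(-1\right) \left(- \frac{942153}{8}\right) - \frac{57200 + 220628}{114193 - 149} = \frac{942153}{8} - \frac{277828}{114044} = \frac{942153}{8} - 277828 \cdot \frac{1}{114044} = \frac{942153}{8} - \frac{69457}{28511} = \frac{26861168527}{228088}$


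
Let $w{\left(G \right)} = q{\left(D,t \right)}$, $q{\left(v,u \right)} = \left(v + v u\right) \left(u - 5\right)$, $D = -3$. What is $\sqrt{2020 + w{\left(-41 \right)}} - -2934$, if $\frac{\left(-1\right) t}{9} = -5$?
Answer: $2934 + 10 i \sqrt{35} \approx 2934.0 + 59.161 i$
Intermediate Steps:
$t = 45$ ($t = \left(-9\right) \left(-5\right) = 45$)
$q{\left(v,u \right)} = \left(-5 + u\right) \left(v + u v\right)$ ($q{\left(v,u \right)} = \left(v + u v\right) \left(-5 + u\right) = \left(-5 + u\right) \left(v + u v\right)$)
$w{\left(G \right)} = -5520$ ($w{\left(G \right)} = - 3 \left(-5 + 45^{2} - 180\right) = - 3 \left(-5 + 2025 - 180\right) = \left(-3\right) 1840 = -5520$)
$\sqrt{2020 + w{\left(-41 \right)}} - -2934 = \sqrt{2020 - 5520} - -2934 = \sqrt{-3500} + 2934 = 10 i \sqrt{35} + 2934 = 2934 + 10 i \sqrt{35}$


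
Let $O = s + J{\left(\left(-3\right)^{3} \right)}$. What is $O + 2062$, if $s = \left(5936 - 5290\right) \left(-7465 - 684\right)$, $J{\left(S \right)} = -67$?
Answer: $-5262259$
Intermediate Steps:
$s = -5264254$ ($s = 646 \left(-8149\right) = -5264254$)
$O = -5264321$ ($O = -5264254 - 67 = -5264321$)
$O + 2062 = -5264321 + 2062 = -5262259$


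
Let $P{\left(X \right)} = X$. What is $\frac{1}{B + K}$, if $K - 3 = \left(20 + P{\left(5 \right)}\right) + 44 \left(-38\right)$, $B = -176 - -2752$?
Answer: $\frac{1}{932} \approx 0.001073$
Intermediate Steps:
$B = 2576$ ($B = -176 + 2752 = 2576$)
$K = -1644$ ($K = 3 + \left(\left(20 + 5\right) + 44 \left(-38\right)\right) = 3 + \left(25 - 1672\right) = 3 - 1647 = -1644$)
$\frac{1}{B + K} = \frac{1}{2576 - 1644} = \frac{1}{932}$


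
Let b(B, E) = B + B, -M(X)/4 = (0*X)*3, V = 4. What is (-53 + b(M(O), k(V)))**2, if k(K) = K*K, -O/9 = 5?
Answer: 2809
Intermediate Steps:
O = -45 (O = -9*5 = -45)
M(X) = 0 (M(X) = -4*0*X*3 = -0*3 = -4*0 = 0)
k(K) = K**2
b(B, E) = 2*B
(-53 + b(M(O), k(V)))**2 = (-53 + 2*0)**2 = (-53 + 0)**2 = (-53)**2 = 2809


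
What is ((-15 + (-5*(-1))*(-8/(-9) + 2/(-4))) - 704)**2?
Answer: 166590649/324 ≈ 5.1417e+5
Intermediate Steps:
((-15 + (-5*(-1))*(-8/(-9) + 2/(-4))) - 704)**2 = ((-15 + 5*(-8*(-1/9) + 2*(-1/4))) - 704)**2 = ((-15 + 5*(8/9 - 1/2)) - 704)**2 = ((-15 + 5*(7/18)) - 704)**2 = ((-15 + 35/18) - 704)**2 = (-235/18 - 704)**2 = (-12907/18)**2 = 166590649/324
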